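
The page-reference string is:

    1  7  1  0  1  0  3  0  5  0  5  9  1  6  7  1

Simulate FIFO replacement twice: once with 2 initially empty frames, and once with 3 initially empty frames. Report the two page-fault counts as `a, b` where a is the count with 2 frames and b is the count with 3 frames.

12, 9

2 frames: F F . F F . F F F . . F F F F F → 12 faults.
3 frames: F F . F . . F . F . . F F F F . → 9 faults.
9 < 12: adding a frame reduced faults, as is typical.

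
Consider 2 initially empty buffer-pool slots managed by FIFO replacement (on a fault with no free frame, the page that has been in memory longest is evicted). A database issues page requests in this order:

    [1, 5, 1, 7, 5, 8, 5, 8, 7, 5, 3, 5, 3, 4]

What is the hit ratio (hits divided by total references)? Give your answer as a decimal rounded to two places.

1 -> miss, frames [1]
5 -> miss, frames [1, 5]
1 -> hit
7 -> miss, evict 1, frames [5, 7]
5 -> hit
8 -> miss, evict 5, frames [7, 8]
5 -> miss, evict 7, frames [8, 5]
8 -> hit
7 -> miss, evict 8, frames [5, 7]
5 -> hit
3 -> miss, evict 5, frames [7, 3]
5 -> miss, evict 7, frames [3, 5]
3 -> hit
4 -> miss, evict 3, frames [5, 4]
Hits: 5 of 14 references → 5/14 = 0.3571.

0.36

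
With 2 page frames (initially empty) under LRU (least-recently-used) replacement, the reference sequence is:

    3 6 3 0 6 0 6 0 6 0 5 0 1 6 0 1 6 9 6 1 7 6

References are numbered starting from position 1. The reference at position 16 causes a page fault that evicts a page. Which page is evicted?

6

pos 1: 3: miss, frames (3)
pos 2: 6: miss, frames (3 6)
pos 3: 3: hit
pos 4: 0: miss, evict 6, frames (3 0)
pos 5: 6: miss, evict 3, frames (0 6)
pos 6: 0: hit
pos 7: 6: hit
pos 8: 0: hit
pos 9: 6: hit
pos 10: 0: hit
pos 11: 5: miss, evict 6, frames (0 5)
pos 12: 0: hit
pos 13: 1: miss, evict 5, frames (0 1)
pos 14: 6: miss, evict 0, frames (1 6)
pos 15: 0: miss, evict 1, frames (6 0)
pos 16: 1: miss, evict 6, frames (0 1)
At position 16, page 6 is evicted.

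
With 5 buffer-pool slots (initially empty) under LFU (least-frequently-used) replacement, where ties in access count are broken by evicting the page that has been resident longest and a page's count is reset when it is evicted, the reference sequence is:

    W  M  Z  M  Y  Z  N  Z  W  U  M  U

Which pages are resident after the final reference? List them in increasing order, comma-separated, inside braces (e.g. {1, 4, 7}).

W → miss, frames (W)
M → miss, frames (W M)
Z → miss, frames (W M Z)
M → hit
Y → miss, frames (W M Z Y)
Z → hit
N → miss, frames (W M Z Y N)
Z → hit
W → hit
U → miss, evict Y, frames (W M Z N U)
M → hit
U → hit

{M, N, U, W, Z}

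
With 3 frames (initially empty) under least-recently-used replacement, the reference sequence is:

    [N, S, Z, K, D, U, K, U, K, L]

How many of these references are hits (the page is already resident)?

N: miss, frames [N]
S: miss, frames [N, S]
Z: miss, frames [N, S, Z]
K: miss, evict N, frames [S, Z, K]
D: miss, evict S, frames [Z, K, D]
U: miss, evict Z, frames [K, D, U]
K: hit
U: hit
K: hit
L: miss, evict D, frames [U, K, L]
Hits: 3.

3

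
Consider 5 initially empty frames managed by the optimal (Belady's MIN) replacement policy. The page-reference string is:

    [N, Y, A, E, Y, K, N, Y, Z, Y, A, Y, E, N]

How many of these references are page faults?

N → fault, frames {N}
Y → fault, frames {N,Y}
A → fault, frames {N,Y,A}
E → fault, frames {N,Y,A,E}
Y → hit
K → fault, frames {N,Y,A,E,K}
N → hit
Y → hit
Z → fault, evict K, frames {N,Y,A,E,Z}
Y → hit
A → hit
Y → hit
E → hit
N → hit
Page faults: 6.

6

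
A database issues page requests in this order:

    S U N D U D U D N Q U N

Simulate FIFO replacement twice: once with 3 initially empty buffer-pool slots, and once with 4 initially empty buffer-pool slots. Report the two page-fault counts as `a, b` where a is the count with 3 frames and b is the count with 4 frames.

7, 5

3 frames: F F F F . . . . . F F F → 7 faults.
4 frames: F F F F . . . . . F . . → 5 faults.
5 < 7: adding a frame reduced faults, as is typical.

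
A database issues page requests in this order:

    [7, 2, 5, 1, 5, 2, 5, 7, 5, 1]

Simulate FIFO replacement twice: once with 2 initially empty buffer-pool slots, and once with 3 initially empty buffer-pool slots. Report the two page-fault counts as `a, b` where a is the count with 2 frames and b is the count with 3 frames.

8, 5

2 frames: F F F F . F F F . F → 8 faults.
3 frames: F F F F . . . F . . → 5 faults.
5 < 8: adding a frame reduced faults, as is typical.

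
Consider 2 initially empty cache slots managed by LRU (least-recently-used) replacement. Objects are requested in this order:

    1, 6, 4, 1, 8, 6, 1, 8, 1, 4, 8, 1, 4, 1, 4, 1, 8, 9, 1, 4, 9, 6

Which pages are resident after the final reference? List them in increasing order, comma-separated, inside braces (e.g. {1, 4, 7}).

{6, 9}

1 → fault, frames (1)
6 → fault, frames (1 6)
4 → fault, evict 1, frames (6 4)
1 → fault, evict 6, frames (4 1)
8 → fault, evict 4, frames (1 8)
6 → fault, evict 1, frames (8 6)
1 → fault, evict 8, frames (6 1)
8 → fault, evict 6, frames (1 8)
1 → hit
4 → fault, evict 8, frames (1 4)
8 → fault, evict 1, frames (4 8)
1 → fault, evict 4, frames (8 1)
4 → fault, evict 8, frames (1 4)
1 → hit
4 → hit
1 → hit
8 → fault, evict 4, frames (1 8)
9 → fault, evict 1, frames (8 9)
1 → fault, evict 8, frames (9 1)
4 → fault, evict 9, frames (1 4)
9 → fault, evict 1, frames (4 9)
6 → fault, evict 4, frames (9 6)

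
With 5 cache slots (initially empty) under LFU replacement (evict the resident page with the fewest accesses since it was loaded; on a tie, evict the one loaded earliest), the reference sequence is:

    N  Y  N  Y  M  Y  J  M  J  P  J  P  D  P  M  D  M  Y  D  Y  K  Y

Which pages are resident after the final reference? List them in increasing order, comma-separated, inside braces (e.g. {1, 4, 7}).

N: miss, frames {N}
Y: miss, frames {N,Y}
N: hit
Y: hit
M: miss, frames {N,Y,M}
Y: hit
J: miss, frames {N,Y,M,J}
M: hit
J: hit
P: miss, frames {N,Y,M,J,P}
J: hit
P: hit
D: miss, evict N, frames {Y,M,J,P,D}
P: hit
M: hit
D: hit
M: hit
Y: hit
D: hit
Y: hit
K: miss, evict J, frames {Y,M,P,D,K}
Y: hit

{D, K, M, P, Y}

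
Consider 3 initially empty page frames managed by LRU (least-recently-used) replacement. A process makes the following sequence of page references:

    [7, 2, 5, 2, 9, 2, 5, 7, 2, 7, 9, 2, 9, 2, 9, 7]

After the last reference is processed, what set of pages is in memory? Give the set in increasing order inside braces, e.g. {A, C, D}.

{2, 7, 9}

7 → fault, frames (7)
2 → fault, frames (7 2)
5 → fault, frames (7 2 5)
2 → hit
9 → fault, evict 7, frames (5 2 9)
2 → hit
5 → hit
7 → fault, evict 9, frames (2 5 7)
2 → hit
7 → hit
9 → fault, evict 5, frames (2 7 9)
2 → hit
9 → hit
2 → hit
9 → hit
7 → hit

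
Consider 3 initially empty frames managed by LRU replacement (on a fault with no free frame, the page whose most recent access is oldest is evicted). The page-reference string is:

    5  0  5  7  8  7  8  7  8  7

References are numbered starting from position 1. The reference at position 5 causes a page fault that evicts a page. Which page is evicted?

0

pos 1: 5 → fault, frames {5}
pos 2: 0 → fault, frames {5,0}
pos 3: 5 → hit
pos 4: 7 → fault, frames {0,5,7}
pos 5: 8 → fault, evict 0, frames {5,7,8}
At position 5, page 0 is evicted.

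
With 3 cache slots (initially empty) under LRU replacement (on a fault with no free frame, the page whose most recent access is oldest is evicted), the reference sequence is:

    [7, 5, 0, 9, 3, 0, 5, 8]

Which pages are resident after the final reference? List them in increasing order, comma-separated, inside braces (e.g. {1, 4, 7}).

{0, 5, 8}

7: fault, frames {7}
5: fault, frames {7,5}
0: fault, frames {7,5,0}
9: fault, evict 7, frames {5,0,9}
3: fault, evict 5, frames {0,9,3}
0: hit
5: fault, evict 9, frames {3,0,5}
8: fault, evict 3, frames {0,5,8}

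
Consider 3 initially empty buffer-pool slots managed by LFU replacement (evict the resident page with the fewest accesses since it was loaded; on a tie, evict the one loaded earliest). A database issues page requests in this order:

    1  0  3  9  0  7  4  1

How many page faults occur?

1 -> miss, frames (1)
0 -> miss, frames (1 0)
3 -> miss, frames (1 0 3)
9 -> miss, evict 1, frames (0 3 9)
0 -> hit
7 -> miss, evict 3, frames (0 9 7)
4 -> miss, evict 9, frames (0 7 4)
1 -> miss, evict 7, frames (0 4 1)
Page faults: 7.

7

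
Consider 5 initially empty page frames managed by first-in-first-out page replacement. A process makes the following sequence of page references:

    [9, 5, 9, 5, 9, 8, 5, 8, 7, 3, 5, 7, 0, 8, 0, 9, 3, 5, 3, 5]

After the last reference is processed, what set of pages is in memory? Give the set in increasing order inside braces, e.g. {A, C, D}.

{0, 3, 5, 7, 9}

9: fault, frames [9]
5: fault, frames [9, 5]
9: hit
5: hit
9: hit
8: fault, frames [9, 5, 8]
5: hit
8: hit
7: fault, frames [9, 5, 8, 7]
3: fault, frames [9, 5, 8, 7, 3]
5: hit
7: hit
0: fault, evict 9, frames [5, 8, 7, 3, 0]
8: hit
0: hit
9: fault, evict 5, frames [8, 7, 3, 0, 9]
3: hit
5: fault, evict 8, frames [7, 3, 0, 9, 5]
3: hit
5: hit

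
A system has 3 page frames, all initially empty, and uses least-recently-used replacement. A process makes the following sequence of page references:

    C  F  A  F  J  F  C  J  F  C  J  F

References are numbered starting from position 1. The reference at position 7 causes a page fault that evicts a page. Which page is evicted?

A

pos 1: C: fault, frames [C]
pos 2: F: fault, frames [C, F]
pos 3: A: fault, frames [C, F, A]
pos 4: F: hit
pos 5: J: fault, evict C, frames [A, F, J]
pos 6: F: hit
pos 7: C: fault, evict A, frames [J, F, C]
At position 7, page A is evicted.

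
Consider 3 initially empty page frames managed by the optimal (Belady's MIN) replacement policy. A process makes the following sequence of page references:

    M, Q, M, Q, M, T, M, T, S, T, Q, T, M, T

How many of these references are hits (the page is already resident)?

9

M: fault, frames [M]
Q: fault, frames [M, Q]
M: hit
Q: hit
M: hit
T: fault, frames [M, Q, T]
M: hit
T: hit
S: fault, evict M, frames [Q, T, S]
T: hit
Q: hit
T: hit
M: fault, evict S, frames [Q, T, M]
T: hit
Hits: 9.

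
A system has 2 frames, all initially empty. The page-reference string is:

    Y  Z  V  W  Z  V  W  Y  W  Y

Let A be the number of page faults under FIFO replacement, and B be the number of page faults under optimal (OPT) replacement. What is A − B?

Under FIFO: F F F F F F F F . . → 8 faults.
Under OPT: F F F F . F . F . . → 6 faults.
A − B = 8 − 6 = 2.

2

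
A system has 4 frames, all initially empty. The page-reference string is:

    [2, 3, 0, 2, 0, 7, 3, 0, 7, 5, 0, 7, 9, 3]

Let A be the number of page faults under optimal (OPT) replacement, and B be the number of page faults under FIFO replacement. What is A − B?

Under OPT: F F F . . F . . . F . . F . → 6 faults.
Under FIFO: F F F . . F . . . F . . F F → 7 faults.
A − B = 6 − 7 = -1.

-1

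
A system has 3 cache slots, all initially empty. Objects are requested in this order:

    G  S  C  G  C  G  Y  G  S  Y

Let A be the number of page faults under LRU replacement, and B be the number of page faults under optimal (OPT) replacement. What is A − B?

1

Under LRU: F F F . . . F . F . → 5 faults.
Under OPT: F F F . . . F . . . → 4 faults.
A − B = 5 − 4 = 1.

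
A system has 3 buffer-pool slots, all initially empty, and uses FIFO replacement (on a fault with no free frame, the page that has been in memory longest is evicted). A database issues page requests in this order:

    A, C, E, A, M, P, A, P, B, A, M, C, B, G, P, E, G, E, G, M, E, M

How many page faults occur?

13

A: miss, frames {A}
C: miss, frames {A,C}
E: miss, frames {A,C,E}
A: hit
M: miss, evict A, frames {C,E,M}
P: miss, evict C, frames {E,M,P}
A: miss, evict E, frames {M,P,A}
P: hit
B: miss, evict M, frames {P,A,B}
A: hit
M: miss, evict P, frames {A,B,M}
C: miss, evict A, frames {B,M,C}
B: hit
G: miss, evict B, frames {M,C,G}
P: miss, evict M, frames {C,G,P}
E: miss, evict C, frames {G,P,E}
G: hit
E: hit
G: hit
M: miss, evict G, frames {P,E,M}
E: hit
M: hit
Page faults: 13.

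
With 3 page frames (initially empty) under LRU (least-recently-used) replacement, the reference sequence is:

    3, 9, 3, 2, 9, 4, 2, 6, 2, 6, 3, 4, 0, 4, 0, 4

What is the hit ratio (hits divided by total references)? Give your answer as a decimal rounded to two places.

3: miss, frames {3}
9: miss, frames {3,9}
3: hit
2: miss, frames {9,3,2}
9: hit
4: miss, evict 3, frames {2,9,4}
2: hit
6: miss, evict 9, frames {4,2,6}
2: hit
6: hit
3: miss, evict 4, frames {2,6,3}
4: miss, evict 2, frames {6,3,4}
0: miss, evict 6, frames {3,4,0}
4: hit
0: hit
4: hit
Hits: 8 of 16 references → 8/16 = 0.5000.

0.50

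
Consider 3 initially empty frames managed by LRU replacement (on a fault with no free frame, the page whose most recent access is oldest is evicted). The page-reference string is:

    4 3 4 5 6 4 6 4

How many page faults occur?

4 -> fault, frames {4}
3 -> fault, frames {4,3}
4 -> hit
5 -> fault, frames {3,4,5}
6 -> fault, evict 3, frames {4,5,6}
4 -> hit
6 -> hit
4 -> hit
Page faults: 4.

4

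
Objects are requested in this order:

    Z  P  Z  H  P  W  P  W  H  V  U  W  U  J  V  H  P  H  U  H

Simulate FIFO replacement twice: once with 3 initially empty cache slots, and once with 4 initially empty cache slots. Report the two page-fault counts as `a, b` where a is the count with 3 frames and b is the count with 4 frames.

3 frames: F F . F . F . . . F F . . F . F F . F . → 10 faults.
4 frames: F F . F . F . . . F F . . F . F F . . . → 9 faults.
9 < 10: adding a frame reduced faults, as is typical.

10, 9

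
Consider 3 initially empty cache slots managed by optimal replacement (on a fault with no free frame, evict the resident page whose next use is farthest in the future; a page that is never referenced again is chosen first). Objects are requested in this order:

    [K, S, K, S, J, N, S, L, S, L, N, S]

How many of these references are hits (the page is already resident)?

K → fault, frames (K)
S → fault, frames (K S)
K → hit
S → hit
J → fault, frames (K S J)
N → fault, evict J, frames (K S N)
S → hit
L → fault, evict K, frames (S N L)
S → hit
L → hit
N → hit
S → hit
Hits: 7.

7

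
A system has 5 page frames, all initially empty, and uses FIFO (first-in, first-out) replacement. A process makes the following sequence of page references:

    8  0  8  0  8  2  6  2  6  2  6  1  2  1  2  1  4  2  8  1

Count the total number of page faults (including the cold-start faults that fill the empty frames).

8: fault, frames {8}
0: fault, frames {8,0}
8: hit
0: hit
8: hit
2: fault, frames {8,0,2}
6: fault, frames {8,0,2,6}
2: hit
6: hit
2: hit
6: hit
1: fault, frames {8,0,2,6,1}
2: hit
1: hit
2: hit
1: hit
4: fault, evict 8, frames {0,2,6,1,4}
2: hit
8: fault, evict 0, frames {2,6,1,4,8}
1: hit
Page faults: 7.

7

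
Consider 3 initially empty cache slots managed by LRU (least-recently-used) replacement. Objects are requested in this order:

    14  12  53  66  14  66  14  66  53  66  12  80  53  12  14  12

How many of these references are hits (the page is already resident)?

14: fault, frames [14]
12: fault, frames [14, 12]
53: fault, frames [14, 12, 53]
66: fault, evict 14, frames [12, 53, 66]
14: fault, evict 12, frames [53, 66, 14]
66: hit
14: hit
66: hit
53: hit
66: hit
12: fault, evict 14, frames [53, 66, 12]
80: fault, evict 53, frames [66, 12, 80]
53: fault, evict 66, frames [12, 80, 53]
12: hit
14: fault, evict 80, frames [53, 12, 14]
12: hit
Hits: 7.

7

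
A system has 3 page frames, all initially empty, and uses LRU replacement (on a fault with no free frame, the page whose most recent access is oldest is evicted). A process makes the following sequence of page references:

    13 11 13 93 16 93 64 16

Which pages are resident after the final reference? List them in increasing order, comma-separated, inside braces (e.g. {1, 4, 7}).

{16, 64, 93}

13: miss, frames [13]
11: miss, frames [13, 11]
13: hit
93: miss, frames [11, 13, 93]
16: miss, evict 11, frames [13, 93, 16]
93: hit
64: miss, evict 13, frames [16, 93, 64]
16: hit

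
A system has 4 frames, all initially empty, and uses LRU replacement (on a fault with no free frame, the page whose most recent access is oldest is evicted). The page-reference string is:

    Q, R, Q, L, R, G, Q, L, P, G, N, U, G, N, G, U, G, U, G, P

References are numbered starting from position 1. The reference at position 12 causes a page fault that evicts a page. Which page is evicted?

L

pos 1: Q -> miss, frames {Q}
pos 2: R -> miss, frames {Q,R}
pos 3: Q -> hit
pos 4: L -> miss, frames {R,Q,L}
pos 5: R -> hit
pos 6: G -> miss, frames {Q,L,R,G}
pos 7: Q -> hit
pos 8: L -> hit
pos 9: P -> miss, evict R, frames {G,Q,L,P}
pos 10: G -> hit
pos 11: N -> miss, evict Q, frames {L,P,G,N}
pos 12: U -> miss, evict L, frames {P,G,N,U}
At position 12, page L is evicted.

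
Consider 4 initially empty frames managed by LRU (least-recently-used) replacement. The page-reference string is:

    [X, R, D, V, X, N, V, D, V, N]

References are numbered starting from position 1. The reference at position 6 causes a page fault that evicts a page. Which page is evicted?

pos 1: X: fault, frames {X}
pos 2: R: fault, frames {X,R}
pos 3: D: fault, frames {X,R,D}
pos 4: V: fault, frames {X,R,D,V}
pos 5: X: hit
pos 6: N: fault, evict R, frames {D,V,X,N}
At position 6, page R is evicted.

R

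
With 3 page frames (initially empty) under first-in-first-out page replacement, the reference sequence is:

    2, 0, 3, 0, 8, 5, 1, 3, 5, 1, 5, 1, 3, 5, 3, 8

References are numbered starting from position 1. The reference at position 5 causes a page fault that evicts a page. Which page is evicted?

pos 1: 2 -> miss, frames {2}
pos 2: 0 -> miss, frames {2,0}
pos 3: 3 -> miss, frames {2,0,3}
pos 4: 0 -> hit
pos 5: 8 -> miss, evict 2, frames {0,3,8}
At position 5, page 2 is evicted.

2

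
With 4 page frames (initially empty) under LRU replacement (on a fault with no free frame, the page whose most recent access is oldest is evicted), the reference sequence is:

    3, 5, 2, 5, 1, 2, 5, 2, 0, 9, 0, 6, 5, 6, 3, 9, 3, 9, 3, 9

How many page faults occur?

10

3 -> miss, frames (3)
5 -> miss, frames (3 5)
2 -> miss, frames (3 5 2)
5 -> hit
1 -> miss, frames (3 2 5 1)
2 -> hit
5 -> hit
2 -> hit
0 -> miss, evict 3, frames (1 5 2 0)
9 -> miss, evict 1, frames (5 2 0 9)
0 -> hit
6 -> miss, evict 5, frames (2 9 0 6)
5 -> miss, evict 2, frames (9 0 6 5)
6 -> hit
3 -> miss, evict 9, frames (0 5 6 3)
9 -> miss, evict 0, frames (5 6 3 9)
3 -> hit
9 -> hit
3 -> hit
9 -> hit
Page faults: 10.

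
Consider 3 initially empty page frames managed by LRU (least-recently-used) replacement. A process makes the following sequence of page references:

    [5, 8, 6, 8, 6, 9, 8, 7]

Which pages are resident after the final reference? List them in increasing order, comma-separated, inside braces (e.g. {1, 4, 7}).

{7, 8, 9}

5 → miss, frames [5]
8 → miss, frames [5, 8]
6 → miss, frames [5, 8, 6]
8 → hit
6 → hit
9 → miss, evict 5, frames [8, 6, 9]
8 → hit
7 → miss, evict 6, frames [9, 8, 7]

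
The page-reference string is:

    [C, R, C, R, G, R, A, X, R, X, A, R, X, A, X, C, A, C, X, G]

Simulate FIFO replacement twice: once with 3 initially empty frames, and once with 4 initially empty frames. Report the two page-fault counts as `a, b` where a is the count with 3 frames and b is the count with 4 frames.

3 frames: F F . . F . F F F . . . . . . F F . F F → 10 faults.
4 frames: F F . . F . F F . . . . . . . F . . . . → 6 faults.
6 < 10: adding a frame reduced faults, as is typical.

10, 6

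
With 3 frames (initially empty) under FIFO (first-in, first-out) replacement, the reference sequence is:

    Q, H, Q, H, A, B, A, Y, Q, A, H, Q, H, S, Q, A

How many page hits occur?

5

Q → miss, frames [Q]
H → miss, frames [Q, H]
Q → hit
H → hit
A → miss, frames [Q, H, A]
B → miss, evict Q, frames [H, A, B]
A → hit
Y → miss, evict H, frames [A, B, Y]
Q → miss, evict A, frames [B, Y, Q]
A → miss, evict B, frames [Y, Q, A]
H → miss, evict Y, frames [Q, A, H]
Q → hit
H → hit
S → miss, evict Q, frames [A, H, S]
Q → miss, evict A, frames [H, S, Q]
A → miss, evict H, frames [S, Q, A]
Hits: 5.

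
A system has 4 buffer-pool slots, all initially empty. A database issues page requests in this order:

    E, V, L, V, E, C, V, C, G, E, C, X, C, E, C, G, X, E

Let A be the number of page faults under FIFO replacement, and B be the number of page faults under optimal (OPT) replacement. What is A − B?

1

Under FIFO: F F F . . F . . F F . F . . . . . . → 7 faults.
Under OPT: F F F . . F . . F . . F . . . . . . → 6 faults.
A − B = 7 − 6 = 1.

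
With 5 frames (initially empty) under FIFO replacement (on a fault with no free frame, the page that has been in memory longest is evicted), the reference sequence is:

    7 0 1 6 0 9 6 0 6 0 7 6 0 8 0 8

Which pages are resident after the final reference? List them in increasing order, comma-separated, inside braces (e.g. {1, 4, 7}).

7: fault, frames (7)
0: fault, frames (7 0)
1: fault, frames (7 0 1)
6: fault, frames (7 0 1 6)
0: hit
9: fault, frames (7 0 1 6 9)
6: hit
0: hit
6: hit
0: hit
7: hit
6: hit
0: hit
8: fault, evict 7, frames (0 1 6 9 8)
0: hit
8: hit

{0, 1, 6, 8, 9}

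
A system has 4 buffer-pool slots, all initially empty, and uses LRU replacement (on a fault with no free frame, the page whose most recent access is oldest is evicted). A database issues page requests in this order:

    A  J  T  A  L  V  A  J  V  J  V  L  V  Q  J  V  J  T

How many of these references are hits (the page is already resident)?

10

A: miss, frames (A)
J: miss, frames (A J)
T: miss, frames (A J T)
A: hit
L: miss, frames (J T A L)
V: miss, evict J, frames (T A L V)
A: hit
J: miss, evict T, frames (L V A J)
V: hit
J: hit
V: hit
L: hit
V: hit
Q: miss, evict A, frames (J L V Q)
J: hit
V: hit
J: hit
T: miss, evict L, frames (Q V J T)
Hits: 10.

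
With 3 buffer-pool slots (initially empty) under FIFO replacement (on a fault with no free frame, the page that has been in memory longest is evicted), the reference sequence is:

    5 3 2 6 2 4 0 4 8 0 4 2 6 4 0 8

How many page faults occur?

12

5 -> fault, frames [5]
3 -> fault, frames [5, 3]
2 -> fault, frames [5, 3, 2]
6 -> fault, evict 5, frames [3, 2, 6]
2 -> hit
4 -> fault, evict 3, frames [2, 6, 4]
0 -> fault, evict 2, frames [6, 4, 0]
4 -> hit
8 -> fault, evict 6, frames [4, 0, 8]
0 -> hit
4 -> hit
2 -> fault, evict 4, frames [0, 8, 2]
6 -> fault, evict 0, frames [8, 2, 6]
4 -> fault, evict 8, frames [2, 6, 4]
0 -> fault, evict 2, frames [6, 4, 0]
8 -> fault, evict 6, frames [4, 0, 8]
Page faults: 12.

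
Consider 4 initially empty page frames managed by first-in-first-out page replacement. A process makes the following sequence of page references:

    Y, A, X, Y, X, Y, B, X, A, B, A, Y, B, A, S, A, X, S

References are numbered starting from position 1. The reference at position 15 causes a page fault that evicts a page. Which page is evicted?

Y

pos 1: Y → miss, frames [Y]
pos 2: A → miss, frames [Y, A]
pos 3: X → miss, frames [Y, A, X]
pos 4: Y → hit
pos 5: X → hit
pos 6: Y → hit
pos 7: B → miss, frames [Y, A, X, B]
pos 8: X → hit
pos 9: A → hit
pos 10: B → hit
pos 11: A → hit
pos 12: Y → hit
pos 13: B → hit
pos 14: A → hit
pos 15: S → miss, evict Y, frames [A, X, B, S]
At position 15, page Y is evicted.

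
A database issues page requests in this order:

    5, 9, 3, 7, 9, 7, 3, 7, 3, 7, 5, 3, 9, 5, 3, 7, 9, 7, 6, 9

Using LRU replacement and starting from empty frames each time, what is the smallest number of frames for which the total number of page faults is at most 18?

2

f=1: 20 faults
f=2: 15 faults
f=3: 9 faults
f=4: 5 faults
f=5: 5 faults
Smallest f with faults ≤ 18 is 2.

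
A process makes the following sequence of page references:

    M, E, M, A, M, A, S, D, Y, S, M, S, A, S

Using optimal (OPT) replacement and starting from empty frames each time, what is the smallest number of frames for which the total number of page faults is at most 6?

4

f=1: 14 faults
f=2: 8 faults
f=3: 7 faults
f=4: 6 faults
f=5: 6 faults
f=6: 6 faults
Smallest f with faults ≤ 6 is 4.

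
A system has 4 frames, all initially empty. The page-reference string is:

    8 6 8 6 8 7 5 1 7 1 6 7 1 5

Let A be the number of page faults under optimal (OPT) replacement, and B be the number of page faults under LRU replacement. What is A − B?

Under OPT: F F . . . F F F . . . . . . → 5 faults.
Under LRU: F F . . . F F F . . F . . . → 6 faults.
A − B = 5 − 6 = -1.

-1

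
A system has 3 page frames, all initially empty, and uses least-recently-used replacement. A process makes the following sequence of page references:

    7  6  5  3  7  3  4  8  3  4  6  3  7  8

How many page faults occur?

7 → fault, frames [7]
6 → fault, frames [7, 6]
5 → fault, frames [7, 6, 5]
3 → fault, evict 7, frames [6, 5, 3]
7 → fault, evict 6, frames [5, 3, 7]
3 → hit
4 → fault, evict 5, frames [7, 3, 4]
8 → fault, evict 7, frames [3, 4, 8]
3 → hit
4 → hit
6 → fault, evict 8, frames [3, 4, 6]
3 → hit
7 → fault, evict 4, frames [6, 3, 7]
8 → fault, evict 6, frames [3, 7, 8]
Page faults: 10.

10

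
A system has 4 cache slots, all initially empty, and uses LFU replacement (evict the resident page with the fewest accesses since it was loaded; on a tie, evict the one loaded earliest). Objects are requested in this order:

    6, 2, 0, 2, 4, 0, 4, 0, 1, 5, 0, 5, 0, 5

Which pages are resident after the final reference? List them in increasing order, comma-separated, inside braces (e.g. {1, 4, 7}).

6: miss, frames {6}
2: miss, frames {6,2}
0: miss, frames {6,2,0}
2: hit
4: miss, frames {6,2,0,4}
0: hit
4: hit
0: hit
1: miss, evict 6, frames {2,0,4,1}
5: miss, evict 1, frames {2,0,4,5}
0: hit
5: hit
0: hit
5: hit

{0, 2, 4, 5}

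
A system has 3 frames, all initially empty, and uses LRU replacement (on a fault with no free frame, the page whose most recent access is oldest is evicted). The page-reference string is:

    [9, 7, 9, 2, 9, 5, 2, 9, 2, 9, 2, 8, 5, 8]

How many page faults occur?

9 -> fault, frames (9)
7 -> fault, frames (9 7)
9 -> hit
2 -> fault, frames (7 9 2)
9 -> hit
5 -> fault, evict 7, frames (2 9 5)
2 -> hit
9 -> hit
2 -> hit
9 -> hit
2 -> hit
8 -> fault, evict 5, frames (9 2 8)
5 -> fault, evict 9, frames (2 8 5)
8 -> hit
Page faults: 6.

6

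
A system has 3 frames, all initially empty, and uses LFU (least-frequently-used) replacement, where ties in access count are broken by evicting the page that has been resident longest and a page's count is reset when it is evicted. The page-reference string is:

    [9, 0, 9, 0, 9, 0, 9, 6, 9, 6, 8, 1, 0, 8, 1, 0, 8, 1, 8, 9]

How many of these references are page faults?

9 -> miss, frames [9]
0 -> miss, frames [9, 0]
9 -> hit
0 -> hit
9 -> hit
0 -> hit
9 -> hit
6 -> miss, frames [9, 0, 6]
9 -> hit
6 -> hit
8 -> miss, evict 6, frames [9, 0, 8]
1 -> miss, evict 8, frames [9, 0, 1]
0 -> hit
8 -> miss, evict 1, frames [9, 0, 8]
1 -> miss, evict 8, frames [9, 0, 1]
0 -> hit
8 -> miss, evict 1, frames [9, 0, 8]
1 -> miss, evict 8, frames [9, 0, 1]
8 -> miss, evict 1, frames [9, 0, 8]
9 -> hit
Page faults: 10.

10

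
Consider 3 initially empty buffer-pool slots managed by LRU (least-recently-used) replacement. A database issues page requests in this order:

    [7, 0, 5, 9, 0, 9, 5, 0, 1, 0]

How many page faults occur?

5

7 -> miss, frames (7)
0 -> miss, frames (7 0)
5 -> miss, frames (7 0 5)
9 -> miss, evict 7, frames (0 5 9)
0 -> hit
9 -> hit
5 -> hit
0 -> hit
1 -> miss, evict 9, frames (5 0 1)
0 -> hit
Page faults: 5.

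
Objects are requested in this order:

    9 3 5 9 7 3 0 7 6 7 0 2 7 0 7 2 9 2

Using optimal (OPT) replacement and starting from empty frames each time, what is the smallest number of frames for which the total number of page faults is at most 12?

f=1: 18 faults
f=2: 12 faults
f=3: 8 faults
f=4: 7 faults
f=5: 7 faults
f=6: 7 faults
f=7: 7 faults
Smallest f with faults ≤ 12 is 2.

2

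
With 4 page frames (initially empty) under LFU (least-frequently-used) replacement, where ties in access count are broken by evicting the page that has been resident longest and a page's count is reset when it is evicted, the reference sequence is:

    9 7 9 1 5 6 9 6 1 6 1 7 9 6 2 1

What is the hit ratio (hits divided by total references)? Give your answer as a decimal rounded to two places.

0.56

9: fault, frames [9]
7: fault, frames [9, 7]
9: hit
1: fault, frames [9, 7, 1]
5: fault, frames [9, 7, 1, 5]
6: fault, evict 7, frames [9, 1, 5, 6]
9: hit
6: hit
1: hit
6: hit
1: hit
7: fault, evict 5, frames [9, 1, 6, 7]
9: hit
6: hit
2: fault, evict 7, frames [9, 1, 6, 2]
1: hit
Hits: 9 of 16 references → 9/16 = 0.5625.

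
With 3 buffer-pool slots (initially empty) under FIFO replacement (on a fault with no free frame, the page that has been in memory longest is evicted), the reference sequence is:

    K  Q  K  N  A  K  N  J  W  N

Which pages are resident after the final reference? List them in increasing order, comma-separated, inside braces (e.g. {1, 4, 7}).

K -> fault, frames [K]
Q -> fault, frames [K, Q]
K -> hit
N -> fault, frames [K, Q, N]
A -> fault, evict K, frames [Q, N, A]
K -> fault, evict Q, frames [N, A, K]
N -> hit
J -> fault, evict N, frames [A, K, J]
W -> fault, evict A, frames [K, J, W]
N -> fault, evict K, frames [J, W, N]

{J, N, W}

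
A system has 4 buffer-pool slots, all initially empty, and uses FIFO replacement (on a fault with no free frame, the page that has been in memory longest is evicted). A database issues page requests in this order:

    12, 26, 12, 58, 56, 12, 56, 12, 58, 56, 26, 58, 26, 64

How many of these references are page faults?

5

12: fault, frames [12]
26: fault, frames [12, 26]
12: hit
58: fault, frames [12, 26, 58]
56: fault, frames [12, 26, 58, 56]
12: hit
56: hit
12: hit
58: hit
56: hit
26: hit
58: hit
26: hit
64: fault, evict 12, frames [26, 58, 56, 64]
Page faults: 5.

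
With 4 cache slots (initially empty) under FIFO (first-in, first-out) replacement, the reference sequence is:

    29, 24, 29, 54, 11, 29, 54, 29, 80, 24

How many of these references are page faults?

29 → fault, frames {29}
24 → fault, frames {29,24}
29 → hit
54 → fault, frames {29,24,54}
11 → fault, frames {29,24,54,11}
29 → hit
54 → hit
29 → hit
80 → fault, evict 29, frames {24,54,11,80}
24 → hit
Page faults: 5.

5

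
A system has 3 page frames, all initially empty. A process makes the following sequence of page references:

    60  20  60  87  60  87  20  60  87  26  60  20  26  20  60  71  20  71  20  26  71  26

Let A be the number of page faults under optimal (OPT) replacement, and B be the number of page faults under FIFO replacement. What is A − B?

Under OPT: F F . F . . . . . F . . . . . F . . . . . . → 5 faults.
Under FIFO: F F . F . . . . . F F F . . . F . . . F . . → 8 faults.
A − B = 5 − 8 = -3.

-3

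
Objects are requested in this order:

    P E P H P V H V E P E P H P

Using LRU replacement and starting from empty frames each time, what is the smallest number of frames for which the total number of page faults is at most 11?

f=1: 14 faults
f=2: 8 faults
f=3: 7 faults
f=4: 4 faults
Smallest f with faults ≤ 11 is 2.

2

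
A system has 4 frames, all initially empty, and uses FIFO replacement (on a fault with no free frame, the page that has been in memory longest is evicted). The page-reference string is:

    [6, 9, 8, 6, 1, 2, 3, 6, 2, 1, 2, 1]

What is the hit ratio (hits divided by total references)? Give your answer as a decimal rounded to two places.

6: miss, frames {6}
9: miss, frames {6,9}
8: miss, frames {6,9,8}
6: hit
1: miss, frames {6,9,8,1}
2: miss, evict 6, frames {9,8,1,2}
3: miss, evict 9, frames {8,1,2,3}
6: miss, evict 8, frames {1,2,3,6}
2: hit
1: hit
2: hit
1: hit
Hits: 5 of 12 references → 5/12 = 0.4167.

0.42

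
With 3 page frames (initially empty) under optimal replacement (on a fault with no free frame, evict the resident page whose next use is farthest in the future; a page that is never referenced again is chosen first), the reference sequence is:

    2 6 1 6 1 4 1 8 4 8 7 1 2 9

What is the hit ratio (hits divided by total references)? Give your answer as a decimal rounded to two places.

0.43

2 → fault, frames (2)
6 → fault, frames (2 6)
1 → fault, frames (2 6 1)
6 → hit
1 → hit
4 → fault, evict 6, frames (2 1 4)
1 → hit
8 → fault, evict 2, frames (1 4 8)
4 → hit
8 → hit
7 → fault, evict 8, frames (1 4 7)
1 → hit
2 → fault, evict 7, frames (1 4 2)
9 → fault, evict 2, frames (1 4 9)
Hits: 6 of 14 references → 6/14 = 0.4286.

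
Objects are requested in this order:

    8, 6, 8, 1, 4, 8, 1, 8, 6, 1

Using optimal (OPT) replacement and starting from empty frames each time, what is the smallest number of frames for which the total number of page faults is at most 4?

f=1: 10 faults
f=2: 6 faults
f=3: 5 faults
f=4: 4 faults
Smallest f with faults ≤ 4 is 4.

4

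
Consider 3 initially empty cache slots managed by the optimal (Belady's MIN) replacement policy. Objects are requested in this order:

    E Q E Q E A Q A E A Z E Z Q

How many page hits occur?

10

E -> fault, frames {E}
Q -> fault, frames {E,Q}
E -> hit
Q -> hit
E -> hit
A -> fault, frames {E,Q,A}
Q -> hit
A -> hit
E -> hit
A -> hit
Z -> fault, evict A, frames {E,Q,Z}
E -> hit
Z -> hit
Q -> hit
Hits: 10.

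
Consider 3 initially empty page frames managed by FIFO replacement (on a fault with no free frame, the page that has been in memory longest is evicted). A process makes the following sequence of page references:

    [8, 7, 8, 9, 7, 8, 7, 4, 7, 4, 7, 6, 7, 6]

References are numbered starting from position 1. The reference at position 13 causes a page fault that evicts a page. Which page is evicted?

9

pos 1: 8: fault, frames [8]
pos 2: 7: fault, frames [8, 7]
pos 3: 8: hit
pos 4: 9: fault, frames [8, 7, 9]
pos 5: 7: hit
pos 6: 8: hit
pos 7: 7: hit
pos 8: 4: fault, evict 8, frames [7, 9, 4]
pos 9: 7: hit
pos 10: 4: hit
pos 11: 7: hit
pos 12: 6: fault, evict 7, frames [9, 4, 6]
pos 13: 7: fault, evict 9, frames [4, 6, 7]
At position 13, page 9 is evicted.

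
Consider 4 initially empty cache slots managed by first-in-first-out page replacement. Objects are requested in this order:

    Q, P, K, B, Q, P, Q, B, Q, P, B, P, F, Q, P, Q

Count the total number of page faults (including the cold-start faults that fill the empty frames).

Q -> miss, frames [Q]
P -> miss, frames [Q, P]
K -> miss, frames [Q, P, K]
B -> miss, frames [Q, P, K, B]
Q -> hit
P -> hit
Q -> hit
B -> hit
Q -> hit
P -> hit
B -> hit
P -> hit
F -> miss, evict Q, frames [P, K, B, F]
Q -> miss, evict P, frames [K, B, F, Q]
P -> miss, evict K, frames [B, F, Q, P]
Q -> hit
Page faults: 7.

7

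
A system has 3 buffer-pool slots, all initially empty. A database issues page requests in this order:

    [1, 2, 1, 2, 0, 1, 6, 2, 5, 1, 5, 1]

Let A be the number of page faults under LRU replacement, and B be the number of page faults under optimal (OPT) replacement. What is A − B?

2

Under LRU: F F . . F . F F F F . . → 7 faults.
Under OPT: F F . . F . F . F . . . → 5 faults.
A − B = 7 − 5 = 2.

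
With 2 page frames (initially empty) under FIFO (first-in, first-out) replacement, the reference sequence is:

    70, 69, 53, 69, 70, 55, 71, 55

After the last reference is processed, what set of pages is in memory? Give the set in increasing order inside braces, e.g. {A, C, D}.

70 → fault, frames {70}
69 → fault, frames {70,69}
53 → fault, evict 70, frames {69,53}
69 → hit
70 → fault, evict 69, frames {53,70}
55 → fault, evict 53, frames {70,55}
71 → fault, evict 70, frames {55,71}
55 → hit

{55, 71}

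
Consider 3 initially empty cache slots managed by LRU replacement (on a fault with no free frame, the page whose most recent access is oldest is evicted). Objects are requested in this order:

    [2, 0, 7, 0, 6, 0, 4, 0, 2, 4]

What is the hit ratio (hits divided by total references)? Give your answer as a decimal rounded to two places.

0.40

2: fault, frames {2}
0: fault, frames {2,0}
7: fault, frames {2,0,7}
0: hit
6: fault, evict 2, frames {7,0,6}
0: hit
4: fault, evict 7, frames {6,0,4}
0: hit
2: fault, evict 6, frames {4,0,2}
4: hit
Hits: 4 of 10 references → 4/10 = 0.4000.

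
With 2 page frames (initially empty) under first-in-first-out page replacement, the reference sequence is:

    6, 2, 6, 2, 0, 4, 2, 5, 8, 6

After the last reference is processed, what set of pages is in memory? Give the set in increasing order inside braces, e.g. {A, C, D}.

{6, 8}

6 → fault, frames [6]
2 → fault, frames [6, 2]
6 → hit
2 → hit
0 → fault, evict 6, frames [2, 0]
4 → fault, evict 2, frames [0, 4]
2 → fault, evict 0, frames [4, 2]
5 → fault, evict 4, frames [2, 5]
8 → fault, evict 2, frames [5, 8]
6 → fault, evict 5, frames [8, 6]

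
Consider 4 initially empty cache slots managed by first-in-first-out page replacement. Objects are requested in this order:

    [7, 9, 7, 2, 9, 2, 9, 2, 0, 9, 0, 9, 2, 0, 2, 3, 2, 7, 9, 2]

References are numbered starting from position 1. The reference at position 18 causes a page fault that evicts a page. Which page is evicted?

9

pos 1: 7 -> fault, frames [7]
pos 2: 9 -> fault, frames [7, 9]
pos 3: 7 -> hit
pos 4: 2 -> fault, frames [7, 9, 2]
pos 5: 9 -> hit
pos 6: 2 -> hit
pos 7: 9 -> hit
pos 8: 2 -> hit
pos 9: 0 -> fault, frames [7, 9, 2, 0]
pos 10: 9 -> hit
pos 11: 0 -> hit
pos 12: 9 -> hit
pos 13: 2 -> hit
pos 14: 0 -> hit
pos 15: 2 -> hit
pos 16: 3 -> fault, evict 7, frames [9, 2, 0, 3]
pos 17: 2 -> hit
pos 18: 7 -> fault, evict 9, frames [2, 0, 3, 7]
At position 18, page 9 is evicted.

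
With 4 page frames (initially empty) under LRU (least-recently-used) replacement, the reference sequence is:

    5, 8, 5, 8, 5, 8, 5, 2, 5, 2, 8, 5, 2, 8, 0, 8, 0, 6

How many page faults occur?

5

5: fault, frames [5]
8: fault, frames [5, 8]
5: hit
8: hit
5: hit
8: hit
5: hit
2: fault, frames [8, 5, 2]
5: hit
2: hit
8: hit
5: hit
2: hit
8: hit
0: fault, frames [5, 2, 8, 0]
8: hit
0: hit
6: fault, evict 5, frames [2, 8, 0, 6]
Page faults: 5.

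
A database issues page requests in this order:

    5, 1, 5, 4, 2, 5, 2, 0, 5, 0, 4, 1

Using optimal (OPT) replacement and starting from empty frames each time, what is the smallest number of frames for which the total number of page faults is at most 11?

2

f=1: 12 faults
f=2: 7 faults
f=3: 6 faults
f=4: 5 faults
f=5: 5 faults
Smallest f with faults ≤ 11 is 2.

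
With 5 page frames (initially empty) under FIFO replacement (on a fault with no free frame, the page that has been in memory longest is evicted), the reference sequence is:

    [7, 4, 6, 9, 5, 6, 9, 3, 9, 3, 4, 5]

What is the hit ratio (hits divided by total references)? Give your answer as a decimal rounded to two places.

0.50

7 → miss, frames [7]
4 → miss, frames [7, 4]
6 → miss, frames [7, 4, 6]
9 → miss, frames [7, 4, 6, 9]
5 → miss, frames [7, 4, 6, 9, 5]
6 → hit
9 → hit
3 → miss, evict 7, frames [4, 6, 9, 5, 3]
9 → hit
3 → hit
4 → hit
5 → hit
Hits: 6 of 12 references → 6/12 = 0.5000.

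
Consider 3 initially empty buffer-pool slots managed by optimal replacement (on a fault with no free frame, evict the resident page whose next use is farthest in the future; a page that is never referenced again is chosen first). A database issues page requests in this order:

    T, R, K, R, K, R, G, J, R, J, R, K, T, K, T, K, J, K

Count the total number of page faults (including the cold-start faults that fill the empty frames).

6

T: fault, frames {T}
R: fault, frames {T,R}
K: fault, frames {T,R,K}
R: hit
K: hit
R: hit
G: fault, evict T, frames {R,K,G}
J: fault, evict G, frames {R,K,J}
R: hit
J: hit
R: hit
K: hit
T: fault, evict R, frames {K,J,T}
K: hit
T: hit
K: hit
J: hit
K: hit
Page faults: 6.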